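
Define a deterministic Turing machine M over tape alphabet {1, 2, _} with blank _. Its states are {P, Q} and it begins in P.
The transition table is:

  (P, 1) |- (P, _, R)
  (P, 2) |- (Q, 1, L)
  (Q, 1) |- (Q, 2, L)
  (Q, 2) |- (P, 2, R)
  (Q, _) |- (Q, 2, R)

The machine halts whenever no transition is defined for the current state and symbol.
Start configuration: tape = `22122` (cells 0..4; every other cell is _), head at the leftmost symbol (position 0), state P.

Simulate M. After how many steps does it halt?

state=P head=0 tape=_[2]2122_   (P,2)→(Q,1,L)
state=Q head=-1 tape=[_]12122_   (Q,_)→(Q,2,R)
state=Q head=0 tape=2[1]2122_   (Q,1)→(Q,2,L)
state=Q head=-1 tape=[2]22122_   (Q,2)→(P,2,R)
state=P head=0 tape=2[2]2122_   (P,2)→(Q,1,L)
state=Q head=-1 tape=[2]12122_   (Q,2)→(P,2,R)
state=P head=0 tape=2[1]2122_   (P,1)→(P,_,R)
state=P head=1 tape=2_[2]122_   (P,2)→(Q,1,L)
state=Q head=0 tape=2[_]1122_   (Q,_)→(Q,2,R)
state=Q head=1 tape=22[1]122_   (Q,1)→(Q,2,L)
state=Q head=0 tape=2[2]2122_   (Q,2)→(P,2,R)
state=P head=1 tape=22[2]122_   (P,2)→(Q,1,L)
state=Q head=0 tape=2[2]1122_   (Q,2)→(P,2,R)
state=P head=1 tape=22[1]122_   (P,1)→(P,_,R)
state=P head=2 tape=22_[1]22_   (P,1)→(P,_,R)
state=P head=3 tape=22__[2]2_   (P,2)→(Q,1,L)
state=Q head=2 tape=22_[_]12_   (Q,_)→(Q,2,R)
state=Q head=3 tape=22_2[1]2_   (Q,1)→(Q,2,L)
state=Q head=2 tape=22_[2]22_   (Q,2)→(P,2,R)
state=P head=3 tape=22_2[2]2_   (P,2)→(Q,1,L)
state=Q head=2 tape=22_[2]12_   (Q,2)→(P,2,R)
state=P head=3 tape=22_2[1]2_   (P,1)→(P,_,R)
state=P head=4 tape=22_2_[2]_   (P,2)→(Q,1,L)
state=Q head=3 tape=22_2[_]1_   (Q,_)→(Q,2,R)
state=Q head=4 tape=22_22[1]_   (Q,1)→(Q,2,L)
state=Q head=3 tape=22_2[2]2_   (Q,2)→(P,2,R)
state=P head=4 tape=22_22[2]_   (P,2)→(Q,1,L)
state=Q head=3 tape=22_2[2]1_   (Q,2)→(P,2,R)
state=P head=4 tape=22_22[1]_   (P,1)→(P,_,R)
state=P head=5 tape=22_22_[_]
M halts after 29 transitions.

29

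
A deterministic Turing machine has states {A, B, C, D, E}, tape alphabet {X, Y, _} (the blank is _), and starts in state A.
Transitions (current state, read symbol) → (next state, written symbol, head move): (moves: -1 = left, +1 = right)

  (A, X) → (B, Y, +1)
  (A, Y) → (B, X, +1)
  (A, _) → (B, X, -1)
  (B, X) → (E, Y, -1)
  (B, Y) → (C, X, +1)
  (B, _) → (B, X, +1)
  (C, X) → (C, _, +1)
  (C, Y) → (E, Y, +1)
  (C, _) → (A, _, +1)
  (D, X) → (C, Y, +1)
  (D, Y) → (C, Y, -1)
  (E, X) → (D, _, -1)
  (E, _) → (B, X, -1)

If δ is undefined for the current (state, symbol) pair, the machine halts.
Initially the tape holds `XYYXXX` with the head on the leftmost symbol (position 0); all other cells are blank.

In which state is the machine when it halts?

D

state=A head=0 tape=[X]YYXXX__   (A,X)→(B,Y,+1)
state=B head=1 tape=Y[Y]YXXX__   (B,Y)→(C,X,+1)
state=C head=2 tape=YX[Y]XXX__   (C,Y)→(E,Y,+1)
state=E head=3 tape=YXY[X]XX__   (E,X)→(D,_,-1)
state=D head=2 tape=YX[Y]_XX__   (D,Y)→(C,Y,-1)
state=C head=1 tape=Y[X]Y_XX__   (C,X)→(C,_,+1)
state=C head=2 tape=Y_[Y]_XX__   (C,Y)→(E,Y,+1)
state=E head=3 tape=Y_Y[_]XX__   (E,_)→(B,X,-1)
state=B head=2 tape=Y_[Y]XXX__   (B,Y)→(C,X,+1)
state=C head=3 tape=Y_X[X]XX__   (C,X)→(C,_,+1)
state=C head=4 tape=Y_X_[X]X__   (C,X)→(C,_,+1)
state=C head=5 tape=Y_X__[X]__   (C,X)→(C,_,+1)
state=C head=6 tape=Y_X___[_]_   (C,_)→(A,_,+1)
state=A head=7 tape=Y_X____[_]   (A,_)→(B,X,-1)
state=B head=6 tape=Y_X___[_]X   (B,_)→(B,X,+1)
state=B head=7 tape=Y_X___X[X]   (B,X)→(E,Y,-1)
state=E head=6 tape=Y_X___[X]Y   (E,X)→(D,_,-1)
state=D head=5 tape=Y_X__[_]_Y
No transition is defined for (D, _); M halts in state D.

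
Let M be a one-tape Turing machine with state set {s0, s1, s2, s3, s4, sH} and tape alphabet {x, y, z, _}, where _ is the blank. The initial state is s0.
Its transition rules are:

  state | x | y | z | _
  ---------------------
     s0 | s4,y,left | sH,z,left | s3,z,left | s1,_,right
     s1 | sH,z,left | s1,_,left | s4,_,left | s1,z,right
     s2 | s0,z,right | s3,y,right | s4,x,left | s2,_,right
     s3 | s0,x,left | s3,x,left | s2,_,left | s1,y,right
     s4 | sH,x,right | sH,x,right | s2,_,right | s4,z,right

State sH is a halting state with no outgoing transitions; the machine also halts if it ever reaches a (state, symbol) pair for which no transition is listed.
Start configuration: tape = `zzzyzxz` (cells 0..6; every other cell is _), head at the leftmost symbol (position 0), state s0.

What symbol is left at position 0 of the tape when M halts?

_

state=s0 head=0 tape=_[z]zzyzxz   (s0,z)→(s3,z,left)
state=s3 head=-1 tape=[_]zzzyzxz   (s3,_)→(s1,y,right)
state=s1 head=0 tape=y[z]zzyzxz   (s1,z)→(s4,_,left)
state=s4 head=-1 tape=[y]_zzyzxz   (s4,y)→(sH,x,right)
state=sH head=0 tape=x[_]zzyzxz
Cell 0 holds _ when M halts.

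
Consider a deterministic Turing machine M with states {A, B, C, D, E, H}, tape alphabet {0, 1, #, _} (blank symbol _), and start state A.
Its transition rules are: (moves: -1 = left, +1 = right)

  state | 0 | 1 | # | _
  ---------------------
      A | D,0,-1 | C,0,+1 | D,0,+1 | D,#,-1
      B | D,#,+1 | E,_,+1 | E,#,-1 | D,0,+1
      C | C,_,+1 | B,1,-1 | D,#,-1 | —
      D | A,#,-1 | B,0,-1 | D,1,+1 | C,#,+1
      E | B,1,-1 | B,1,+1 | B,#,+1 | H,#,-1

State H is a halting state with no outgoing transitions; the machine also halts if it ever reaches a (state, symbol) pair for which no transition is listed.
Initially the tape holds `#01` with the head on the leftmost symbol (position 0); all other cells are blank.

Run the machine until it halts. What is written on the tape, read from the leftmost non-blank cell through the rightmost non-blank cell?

A | _[#]01__   read # → write 0, move +1, go to D
D | _0[0]1__   read 0 → write #, move -1, go to A
A | _[0]#1__   read 0 → write 0, move -1, go to D
D | [_]0#1__   read _ → write #, move +1, go to C
C | #[0]#1__   read 0 → write _, move +1, go to C
C | #_[#]1__   read # → write #, move -1, go to D
D | #[_]#1__   read _ → write #, move +1, go to C
C | ##[#]1__   read # → write #, move -1, go to D
D | #[#]#1__   read # → write 1, move +1, go to D
D | #1[#]1__   read # → write 1, move +1, go to D
D | #11[1]__   read 1 → write 0, move -1, go to B
B | #1[1]0__   read 1 → write _, move +1, go to E
E | #1_[0]__   read 0 → write 1, move -1, go to B
B | #1[_]1__   read _ → write 0, move +1, go to D
D | #10[1]__   read 1 → write 0, move -1, go to B
B | #1[0]0__   read 0 → write #, move +1, go to D
D | #1#[0]__   read 0 → write #, move -1, go to A
A | #1[#]#__   read # → write 0, move +1, go to D
D | #10[#]__   read # → write 1, move +1, go to D
D | #101[_]_   read _ → write #, move +1, go to C
C | #101#[_]
The non-blank tape span at halt is #101#.

#101#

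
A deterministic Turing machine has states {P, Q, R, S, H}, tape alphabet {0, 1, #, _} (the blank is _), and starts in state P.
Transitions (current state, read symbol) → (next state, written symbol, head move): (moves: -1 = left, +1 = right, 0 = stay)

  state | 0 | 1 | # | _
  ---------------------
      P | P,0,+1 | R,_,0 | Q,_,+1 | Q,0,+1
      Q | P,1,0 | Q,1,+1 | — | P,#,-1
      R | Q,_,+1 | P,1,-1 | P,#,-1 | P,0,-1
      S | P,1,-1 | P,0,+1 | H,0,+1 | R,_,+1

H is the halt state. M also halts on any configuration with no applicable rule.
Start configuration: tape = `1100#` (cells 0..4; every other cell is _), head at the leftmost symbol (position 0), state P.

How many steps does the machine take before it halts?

P | _[1]100#_   read 1 → write _, move 0, go to R
R | _[_]100#_   read _ → write 0, move -1, go to P
P | [_]0100#_   read _ → write 0, move +1, go to Q
Q | 0[0]100#_   read 0 → write 1, move 0, go to P
P | 0[1]100#_   read 1 → write _, move 0, go to R
R | 0[_]100#_   read _ → write 0, move -1, go to P
P | [0]0100#_   read 0 → write 0, move +1, go to P
P | 0[0]100#_   read 0 → write 0, move +1, go to P
P | 00[1]00#_   read 1 → write _, move 0, go to R
R | 00[_]00#_   read _ → write 0, move -1, go to P
P | 0[0]000#_   read 0 → write 0, move +1, go to P
P | 00[0]00#_   read 0 → write 0, move +1, go to P
P | 000[0]0#_   read 0 → write 0, move +1, go to P
P | 0000[0]#_   read 0 → write 0, move +1, go to P
P | 00000[#]_   read # → write _, move +1, go to Q
Q | 00000_[_]   read _ → write #, move -1, go to P
P | 00000[_]#   read _ → write 0, move +1, go to Q
Q | 000000[#]
M halts after 17 transitions.

17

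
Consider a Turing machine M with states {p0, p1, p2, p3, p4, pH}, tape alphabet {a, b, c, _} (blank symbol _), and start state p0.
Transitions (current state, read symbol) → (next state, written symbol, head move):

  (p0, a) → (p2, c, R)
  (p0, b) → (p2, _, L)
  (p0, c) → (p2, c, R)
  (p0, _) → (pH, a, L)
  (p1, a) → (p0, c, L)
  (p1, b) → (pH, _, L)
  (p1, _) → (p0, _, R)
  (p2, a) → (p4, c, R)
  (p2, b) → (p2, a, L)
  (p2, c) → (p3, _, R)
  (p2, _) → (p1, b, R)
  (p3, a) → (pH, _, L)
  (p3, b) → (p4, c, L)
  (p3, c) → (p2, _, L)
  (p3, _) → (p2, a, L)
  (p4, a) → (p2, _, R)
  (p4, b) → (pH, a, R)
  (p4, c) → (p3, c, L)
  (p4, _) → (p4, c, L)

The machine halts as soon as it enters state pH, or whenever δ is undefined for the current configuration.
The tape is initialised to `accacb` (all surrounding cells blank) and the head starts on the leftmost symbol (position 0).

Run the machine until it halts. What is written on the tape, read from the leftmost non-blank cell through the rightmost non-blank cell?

p0 | [a]ccacb   read a → write c, move R, go to p2
p2 | c[c]cacb   read c → write _, move R, go to p3
p3 | c_[c]acb   read c → write _, move L, go to p2
p2 | c[_]_acb   read _ → write b, move R, go to p1
p1 | cb[_]acb   read _ → write _, move R, go to p0
p0 | cb_[a]cb   read a → write c, move R, go to p2
p2 | cb_c[c]b   read c → write _, move R, go to p3
p3 | cb_c_[b]   read b → write c, move L, go to p4
p4 | cb_c[_]c   read _ → write c, move L, go to p4
p4 | cb_[c]cc   read c → write c, move L, go to p3
p3 | cb[_]ccc   read _ → write a, move L, go to p2
p2 | c[b]accc   read b → write a, move L, go to p2
p2 | [c]aaccc   read c → write _, move R, go to p3
p3 | _[a]accc   read a → write _, move L, go to pH
pH | [_]_accc
The non-blank tape span at halt is accc.

accc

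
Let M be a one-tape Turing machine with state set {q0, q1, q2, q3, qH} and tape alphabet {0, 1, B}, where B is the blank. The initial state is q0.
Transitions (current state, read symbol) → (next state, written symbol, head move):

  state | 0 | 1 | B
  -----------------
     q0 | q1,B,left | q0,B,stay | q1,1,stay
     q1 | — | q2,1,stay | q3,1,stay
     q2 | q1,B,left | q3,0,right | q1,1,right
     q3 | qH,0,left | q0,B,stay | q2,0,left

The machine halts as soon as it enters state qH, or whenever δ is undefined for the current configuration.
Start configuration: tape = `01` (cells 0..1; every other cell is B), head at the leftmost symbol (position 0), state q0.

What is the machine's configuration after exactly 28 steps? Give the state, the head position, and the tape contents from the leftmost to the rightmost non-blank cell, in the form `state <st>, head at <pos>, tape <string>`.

state=q0 head=0 tape=BBBB[0]1   (q0,0)→(q1,B,left)
state=q1 head=-1 tape=BBB[B]B1   (q1,B)→(q3,1,stay)
state=q3 head=-1 tape=BBB[1]B1   (q3,1)→(q0,B,stay)
state=q0 head=-1 tape=BBB[B]B1   (q0,B)→(q1,1,stay)
state=q1 head=-1 tape=BBB[1]B1   (q1,1)→(q2,1,stay)
state=q2 head=-1 tape=BBB[1]B1   (q2,1)→(q3,0,right)
state=q3 head=0 tape=BBB0[B]1   (q3,B)→(q2,0,left)
state=q2 head=-1 tape=BBB[0]01   (q2,0)→(q1,B,left)
state=q1 head=-2 tape=BB[B]B01   (q1,B)→(q3,1,stay)
state=q3 head=-2 tape=BB[1]B01   (q3,1)→(q0,B,stay)
state=q0 head=-2 tape=BB[B]B01   (q0,B)→(q1,1,stay)
state=q1 head=-2 tape=BB[1]B01   (q1,1)→(q2,1,stay)
state=q2 head=-2 tape=BB[1]B01   (q2,1)→(q3,0,right)
state=q3 head=-1 tape=BB0[B]01   (q3,B)→(q2,0,left)
state=q2 head=-2 tape=BB[0]001   (q2,0)→(q1,B,left)
state=q1 head=-3 tape=B[B]B001   (q1,B)→(q3,1,stay)
state=q3 head=-3 tape=B[1]B001   (q3,1)→(q0,B,stay)
state=q0 head=-3 tape=B[B]B001   (q0,B)→(q1,1,stay)
state=q1 head=-3 tape=B[1]B001   (q1,1)→(q2,1,stay)
state=q2 head=-3 tape=B[1]B001   (q2,1)→(q3,0,right)
state=q3 head=-2 tape=B0[B]001   (q3,B)→(q2,0,left)
state=q2 head=-3 tape=B[0]0001   (q2,0)→(q1,B,left)
state=q1 head=-4 tape=[B]B0001   (q1,B)→(q3,1,stay)
state=q3 head=-4 tape=[1]B0001   (q3,1)→(q0,B,stay)
state=q0 head=-4 tape=[B]B0001   (q0,B)→(q1,1,stay)
state=q1 head=-4 tape=[1]B0001   (q1,1)→(q2,1,stay)
state=q2 head=-4 tape=[1]B0001   (q2,1)→(q3,0,right)
state=q3 head=-3 tape=0[B]0001   (q3,B)→(q2,0,left)
state=q2 head=-4 tape=[0]00001
After 28 steps: state q2, head at -4, tape 000001.

state q2, head at -4, tape 000001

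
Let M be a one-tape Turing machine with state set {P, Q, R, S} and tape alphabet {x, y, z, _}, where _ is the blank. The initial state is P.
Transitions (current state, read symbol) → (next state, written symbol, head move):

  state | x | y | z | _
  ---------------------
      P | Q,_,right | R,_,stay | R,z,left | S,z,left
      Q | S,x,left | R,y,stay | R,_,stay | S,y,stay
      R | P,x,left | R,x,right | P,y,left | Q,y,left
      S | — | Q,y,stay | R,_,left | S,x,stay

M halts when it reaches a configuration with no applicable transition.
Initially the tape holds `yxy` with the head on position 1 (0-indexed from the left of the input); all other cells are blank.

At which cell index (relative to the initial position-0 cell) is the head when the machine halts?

P | y[x]y_   read x → write _, move right, go to Q
Q | y_[y]_   read y → write y, move stay, go to R
R | y_[y]_   read y → write x, move right, go to R
R | y_x[_]   read _ → write y, move left, go to Q
Q | y_[x]y   read x → write x, move left, go to S
S | y[_]xy   read _ → write x, move stay, go to S
S | y[x]xy
At halt the head is at cell 1.

1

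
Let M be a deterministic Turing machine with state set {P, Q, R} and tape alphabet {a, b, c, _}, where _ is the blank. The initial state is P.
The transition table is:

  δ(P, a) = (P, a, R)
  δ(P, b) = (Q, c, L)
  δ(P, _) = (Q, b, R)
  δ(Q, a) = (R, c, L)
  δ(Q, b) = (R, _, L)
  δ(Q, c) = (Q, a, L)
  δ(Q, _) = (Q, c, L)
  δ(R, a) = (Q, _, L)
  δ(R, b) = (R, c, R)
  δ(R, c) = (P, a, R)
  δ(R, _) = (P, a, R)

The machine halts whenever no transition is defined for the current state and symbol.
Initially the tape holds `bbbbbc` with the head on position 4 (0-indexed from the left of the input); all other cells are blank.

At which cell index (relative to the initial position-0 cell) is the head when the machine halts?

4

P | bbbb[b]c   read b → write c, move L, go to Q
Q | bbb[b]cc   read b → write _, move L, go to R
R | bb[b]_cc   read b → write c, move R, go to R
R | bbc[_]cc   read _ → write a, move R, go to P
P | bbca[c]c
At halt the head is at cell 4.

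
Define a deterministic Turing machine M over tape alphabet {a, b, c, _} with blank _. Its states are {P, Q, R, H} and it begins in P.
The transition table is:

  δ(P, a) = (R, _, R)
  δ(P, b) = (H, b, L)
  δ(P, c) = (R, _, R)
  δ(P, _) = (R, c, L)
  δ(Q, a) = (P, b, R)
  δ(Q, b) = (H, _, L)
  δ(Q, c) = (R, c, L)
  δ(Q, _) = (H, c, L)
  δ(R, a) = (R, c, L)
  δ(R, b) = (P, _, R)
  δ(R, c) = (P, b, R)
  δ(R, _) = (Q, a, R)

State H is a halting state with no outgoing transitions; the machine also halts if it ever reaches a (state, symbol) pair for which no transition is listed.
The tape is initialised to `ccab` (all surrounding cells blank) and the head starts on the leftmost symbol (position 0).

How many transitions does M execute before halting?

P | [c]cab___   read c → write _, move R, go to R
R | _[c]ab___   read c → write b, move R, go to P
P | _b[a]b___   read a → write _, move R, go to R
R | _b_[b]___   read b → write _, move R, go to P
P | _b__[_]__   read _ → write c, move L, go to R
R | _b_[_]c__   read _ → write a, move R, go to Q
Q | _b_a[c]__   read c → write c, move L, go to R
R | _b_[a]c__   read a → write c, move L, go to R
R | _b[_]cc__   read _ → write a, move R, go to Q
Q | _ba[c]c__   read c → write c, move L, go to R
R | _b[a]cc__   read a → write c, move L, go to R
R | _[b]ccc__   read b → write _, move R, go to P
P | __[c]cc__   read c → write _, move R, go to R
R | ___[c]c__   read c → write b, move R, go to P
P | ___b[c]__   read c → write _, move R, go to R
R | ___b_[_]_   read _ → write a, move R, go to Q
Q | ___b_a[_]   read _ → write c, move L, go to H
H | ___b_[a]c
M halts after 17 transitions.

17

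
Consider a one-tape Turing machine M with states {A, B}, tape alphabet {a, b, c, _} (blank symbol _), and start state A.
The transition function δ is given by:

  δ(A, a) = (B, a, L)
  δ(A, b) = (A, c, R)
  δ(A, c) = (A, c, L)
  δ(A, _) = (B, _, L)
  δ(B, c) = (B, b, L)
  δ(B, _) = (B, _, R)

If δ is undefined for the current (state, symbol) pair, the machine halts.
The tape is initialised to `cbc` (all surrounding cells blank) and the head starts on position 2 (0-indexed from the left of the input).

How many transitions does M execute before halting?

10

state=A head=2 tape=__cb[c]   (A,c)→(A,c,L)
state=A head=1 tape=__c[b]c   (A,b)→(A,c,R)
state=A head=2 tape=__cc[c]   (A,c)→(A,c,L)
state=A head=1 tape=__c[c]c   (A,c)→(A,c,L)
state=A head=0 tape=__[c]cc   (A,c)→(A,c,L)
state=A head=-1 tape=_[_]ccc   (A,_)→(B,_,L)
state=B head=-2 tape=[_]_ccc   (B,_)→(B,_,R)
state=B head=-1 tape=_[_]ccc   (B,_)→(B,_,R)
state=B head=0 tape=__[c]cc   (B,c)→(B,b,L)
state=B head=-1 tape=_[_]bcc   (B,_)→(B,_,R)
state=B head=0 tape=__[b]cc
M halts after 10 transitions.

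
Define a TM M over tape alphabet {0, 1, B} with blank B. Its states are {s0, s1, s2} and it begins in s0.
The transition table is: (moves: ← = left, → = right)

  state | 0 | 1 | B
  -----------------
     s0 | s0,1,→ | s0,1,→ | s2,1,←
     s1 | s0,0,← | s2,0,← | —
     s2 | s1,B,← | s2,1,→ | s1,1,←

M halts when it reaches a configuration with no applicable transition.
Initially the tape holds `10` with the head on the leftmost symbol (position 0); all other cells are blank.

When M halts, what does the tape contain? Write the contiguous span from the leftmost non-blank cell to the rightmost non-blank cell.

state=s0 head=0 tape=BB[1]0BB   (s0,1)→(s0,1,→)
state=s0 head=1 tape=BB1[0]BB   (s0,0)→(s0,1,→)
state=s0 head=2 tape=BB11[B]B   (s0,B)→(s2,1,←)
state=s2 head=1 tape=BB1[1]1B   (s2,1)→(s2,1,→)
state=s2 head=2 tape=BB11[1]B   (s2,1)→(s2,1,→)
state=s2 head=3 tape=BB111[B]   (s2,B)→(s1,1,←)
state=s1 head=2 tape=BB11[1]1   (s1,1)→(s2,0,←)
state=s2 head=1 tape=BB1[1]01   (s2,1)→(s2,1,→)
state=s2 head=2 tape=BB11[0]1   (s2,0)→(s1,B,←)
state=s1 head=1 tape=BB1[1]B1   (s1,1)→(s2,0,←)
state=s2 head=0 tape=BB[1]0B1   (s2,1)→(s2,1,→)
state=s2 head=1 tape=BB1[0]B1   (s2,0)→(s1,B,←)
state=s1 head=0 tape=BB[1]BB1   (s1,1)→(s2,0,←)
state=s2 head=-1 tape=B[B]0BB1   (s2,B)→(s1,1,←)
state=s1 head=-2 tape=[B]10BB1
The non-blank tape span at halt is 10BB1.

10BB1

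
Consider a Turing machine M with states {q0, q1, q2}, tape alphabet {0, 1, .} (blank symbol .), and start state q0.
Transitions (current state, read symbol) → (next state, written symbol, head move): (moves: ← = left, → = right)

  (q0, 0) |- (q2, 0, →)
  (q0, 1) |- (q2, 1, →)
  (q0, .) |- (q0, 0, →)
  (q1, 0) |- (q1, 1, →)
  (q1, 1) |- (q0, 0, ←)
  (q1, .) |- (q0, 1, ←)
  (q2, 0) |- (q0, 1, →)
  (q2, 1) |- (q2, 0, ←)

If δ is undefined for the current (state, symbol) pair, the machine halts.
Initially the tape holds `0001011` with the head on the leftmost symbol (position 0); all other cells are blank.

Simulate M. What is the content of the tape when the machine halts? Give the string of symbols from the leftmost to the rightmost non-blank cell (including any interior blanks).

state=q0 head=0 tape=[0]001011.   (q0,0)→(q2,0,→)
state=q2 head=1 tape=0[0]01011.   (q2,0)→(q0,1,→)
state=q0 head=2 tape=01[0]1011.   (q0,0)→(q2,0,→)
state=q2 head=3 tape=010[1]011.   (q2,1)→(q2,0,←)
state=q2 head=2 tape=01[0]0011.   (q2,0)→(q0,1,→)
state=q0 head=3 tape=011[0]011.   (q0,0)→(q2,0,→)
state=q2 head=4 tape=0110[0]11.   (q2,0)→(q0,1,→)
state=q0 head=5 tape=01101[1]1.   (q0,1)→(q2,1,→)
state=q2 head=6 tape=011011[1].   (q2,1)→(q2,0,←)
state=q2 head=5 tape=01101[1]0.   (q2,1)→(q2,0,←)
state=q2 head=4 tape=0110[1]00.   (q2,1)→(q2,0,←)
state=q2 head=3 tape=011[0]000.   (q2,0)→(q0,1,→)
state=q0 head=4 tape=0111[0]00.   (q0,0)→(q2,0,→)
state=q2 head=5 tape=01110[0]0.   (q2,0)→(q0,1,→)
state=q0 head=6 tape=011101[0].   (q0,0)→(q2,0,→)
state=q2 head=7 tape=0111010[.]
The non-blank tape span at halt is 0111010.

0111010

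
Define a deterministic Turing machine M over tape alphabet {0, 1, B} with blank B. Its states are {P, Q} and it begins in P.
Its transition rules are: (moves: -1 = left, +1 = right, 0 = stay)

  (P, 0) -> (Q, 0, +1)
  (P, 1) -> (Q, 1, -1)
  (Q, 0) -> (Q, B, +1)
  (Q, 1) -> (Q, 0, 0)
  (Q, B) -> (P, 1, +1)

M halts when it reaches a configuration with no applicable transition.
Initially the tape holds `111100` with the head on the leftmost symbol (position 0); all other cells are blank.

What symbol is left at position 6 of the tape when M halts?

state=P head=0 tape=B[1]11100BB   (P,1)→(Q,1,-1)
state=Q head=-1 tape=[B]111100BB   (Q,B)→(P,1,+1)
state=P head=0 tape=1[1]11100BB   (P,1)→(Q,1,-1)
state=Q head=-1 tape=[1]111100BB   (Q,1)→(Q,0,0)
state=Q head=-1 tape=[0]111100BB   (Q,0)→(Q,B,+1)
state=Q head=0 tape=B[1]11100BB   (Q,1)→(Q,0,0)
state=Q head=0 tape=B[0]11100BB   (Q,0)→(Q,B,+1)
state=Q head=1 tape=BB[1]1100BB   (Q,1)→(Q,0,0)
state=Q head=1 tape=BB[0]1100BB   (Q,0)→(Q,B,+1)
state=Q head=2 tape=BBB[1]100BB   (Q,1)→(Q,0,0)
state=Q head=2 tape=BBB[0]100BB   (Q,0)→(Q,B,+1)
state=Q head=3 tape=BBBB[1]00BB   (Q,1)→(Q,0,0)
state=Q head=3 tape=BBBB[0]00BB   (Q,0)→(Q,B,+1)
state=Q head=4 tape=BBBBB[0]0BB   (Q,0)→(Q,B,+1)
state=Q head=5 tape=BBBBBB[0]BB   (Q,0)→(Q,B,+1)
state=Q head=6 tape=BBBBBBB[B]B   (Q,B)→(P,1,+1)
state=P head=7 tape=BBBBBBB1[B]
Cell 6 holds 1 when M halts.

1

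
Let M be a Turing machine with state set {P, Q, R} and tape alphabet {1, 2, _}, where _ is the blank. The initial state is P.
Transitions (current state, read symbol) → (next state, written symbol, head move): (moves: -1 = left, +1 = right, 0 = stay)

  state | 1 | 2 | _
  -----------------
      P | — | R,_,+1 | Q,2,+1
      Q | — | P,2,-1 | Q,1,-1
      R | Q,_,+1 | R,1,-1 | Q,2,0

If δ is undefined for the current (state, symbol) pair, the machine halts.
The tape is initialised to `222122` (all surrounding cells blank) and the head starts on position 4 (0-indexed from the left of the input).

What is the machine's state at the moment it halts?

P | 2221[2]2   read 2 → write _, move +1, go to R
R | 2221_[2]   read 2 → write 1, move -1, go to R
R | 2221[_]1   read _ → write 2, move 0, go to Q
Q | 2221[2]1   read 2 → write 2, move -1, go to P
P | 222[1]21
No transition is defined for (P, 1); M halts in state P.

P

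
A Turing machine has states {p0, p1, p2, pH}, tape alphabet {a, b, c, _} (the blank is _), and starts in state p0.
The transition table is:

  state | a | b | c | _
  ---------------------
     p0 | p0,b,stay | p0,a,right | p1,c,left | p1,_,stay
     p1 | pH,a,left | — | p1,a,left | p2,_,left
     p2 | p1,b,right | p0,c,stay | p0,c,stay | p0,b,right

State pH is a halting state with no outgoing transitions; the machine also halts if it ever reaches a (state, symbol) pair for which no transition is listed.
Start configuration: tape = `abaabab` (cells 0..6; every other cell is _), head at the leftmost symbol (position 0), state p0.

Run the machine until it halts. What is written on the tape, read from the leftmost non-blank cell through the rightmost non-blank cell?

p0 | [a]baabab_   read a → write b, move stay, go to p0
p0 | [b]baabab_   read b → write a, move right, go to p0
p0 | a[b]aabab_   read b → write a, move right, go to p0
p0 | aa[a]abab_   read a → write b, move stay, go to p0
p0 | aa[b]abab_   read b → write a, move right, go to p0
p0 | aaa[a]bab_   read a → write b, move stay, go to p0
p0 | aaa[b]bab_   read b → write a, move right, go to p0
p0 | aaaa[b]ab_   read b → write a, move right, go to p0
p0 | aaaaa[a]b_   read a → write b, move stay, go to p0
p0 | aaaaa[b]b_   read b → write a, move right, go to p0
p0 | aaaaaa[b]_   read b → write a, move right, go to p0
p0 | aaaaaaa[_]   read _ → write _, move stay, go to p1
p1 | aaaaaaa[_]   read _ → write _, move left, go to p2
p2 | aaaaaa[a]_   read a → write b, move right, go to p1
p1 | aaaaaab[_]   read _ → write _, move left, go to p2
p2 | aaaaaa[b]_   read b → write c, move stay, go to p0
p0 | aaaaaa[c]_   read c → write c, move left, go to p1
p1 | aaaaa[a]c_   read a → write a, move left, go to pH
pH | aaaa[a]ac_
The non-blank tape span at halt is aaaaaac.

aaaaaac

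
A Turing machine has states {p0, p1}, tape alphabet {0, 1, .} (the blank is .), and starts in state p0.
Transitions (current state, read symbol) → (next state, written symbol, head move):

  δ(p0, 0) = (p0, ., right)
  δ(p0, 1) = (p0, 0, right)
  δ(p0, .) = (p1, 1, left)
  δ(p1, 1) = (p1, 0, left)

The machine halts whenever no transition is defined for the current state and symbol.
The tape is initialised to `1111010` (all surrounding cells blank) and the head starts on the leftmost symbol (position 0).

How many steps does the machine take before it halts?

8

p0 | [1]111010.   read 1 → write 0, move right, go to p0
p0 | 0[1]11010.   read 1 → write 0, move right, go to p0
p0 | 00[1]1010.   read 1 → write 0, move right, go to p0
p0 | 000[1]010.   read 1 → write 0, move right, go to p0
p0 | 0000[0]10.   read 0 → write ., move right, go to p0
p0 | 0000.[1]0.   read 1 → write 0, move right, go to p0
p0 | 0000.0[0].   read 0 → write ., move right, go to p0
p0 | 0000.0.[.]   read . → write 1, move left, go to p1
p1 | 0000.0[.]1
M halts after 8 transitions.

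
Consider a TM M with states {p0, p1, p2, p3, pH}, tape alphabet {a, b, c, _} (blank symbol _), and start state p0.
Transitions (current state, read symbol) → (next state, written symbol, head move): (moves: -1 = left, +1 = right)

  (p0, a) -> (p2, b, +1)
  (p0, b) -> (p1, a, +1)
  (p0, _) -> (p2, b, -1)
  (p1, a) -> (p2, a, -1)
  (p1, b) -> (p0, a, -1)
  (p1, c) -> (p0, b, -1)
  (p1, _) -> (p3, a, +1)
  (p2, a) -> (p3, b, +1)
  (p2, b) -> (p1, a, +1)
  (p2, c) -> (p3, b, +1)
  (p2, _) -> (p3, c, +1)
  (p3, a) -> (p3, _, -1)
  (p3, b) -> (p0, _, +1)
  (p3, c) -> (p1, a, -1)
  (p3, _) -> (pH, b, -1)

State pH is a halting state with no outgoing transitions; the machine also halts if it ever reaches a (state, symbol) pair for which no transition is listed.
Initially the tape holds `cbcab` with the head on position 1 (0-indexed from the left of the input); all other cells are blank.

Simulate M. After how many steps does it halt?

p0 | c[b]cab__   read b → write a, move +1, go to p1
p1 | ca[c]ab__   read c → write b, move -1, go to p0
p0 | c[a]bab__   read a → write b, move +1, go to p2
p2 | cb[b]ab__   read b → write a, move +1, go to p1
p1 | cba[a]b__   read a → write a, move -1, go to p2
p2 | cb[a]ab__   read a → write b, move +1, go to p3
p3 | cbb[a]b__   read a → write _, move -1, go to p3
p3 | cb[b]_b__   read b → write _, move +1, go to p0
p0 | cb_[_]b__   read _ → write b, move -1, go to p2
p2 | cb[_]bb__   read _ → write c, move +1, go to p3
p3 | cbc[b]b__   read b → write _, move +1, go to p0
p0 | cbc_[b]__   read b → write a, move +1, go to p1
p1 | cbc_a[_]_   read _ → write a, move +1, go to p3
p3 | cbc_aa[_]   read _ → write b, move -1, go to pH
pH | cbc_a[a]b
M halts after 14 transitions.

14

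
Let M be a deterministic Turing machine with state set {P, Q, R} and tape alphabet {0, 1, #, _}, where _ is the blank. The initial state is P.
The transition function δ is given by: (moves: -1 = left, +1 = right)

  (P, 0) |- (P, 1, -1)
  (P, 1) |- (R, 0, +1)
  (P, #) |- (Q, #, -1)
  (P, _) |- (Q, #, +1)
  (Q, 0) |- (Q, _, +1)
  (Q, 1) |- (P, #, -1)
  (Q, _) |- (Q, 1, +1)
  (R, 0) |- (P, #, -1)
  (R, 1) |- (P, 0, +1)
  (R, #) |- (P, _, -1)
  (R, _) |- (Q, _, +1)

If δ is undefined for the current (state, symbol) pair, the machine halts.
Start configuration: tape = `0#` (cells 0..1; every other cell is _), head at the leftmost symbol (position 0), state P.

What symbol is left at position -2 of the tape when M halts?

P | __[0]#   read 0 → write 1, move -1, go to P
P | _[_]1#   read _ → write #, move +1, go to Q
Q | _#[1]#   read 1 → write #, move -1, go to P
P | _[#]##   read # → write #, move -1, go to Q
Q | [_]###   read _ → write 1, move +1, go to Q
Q | 1[#]##
Cell -2 holds 1 when M halts.

1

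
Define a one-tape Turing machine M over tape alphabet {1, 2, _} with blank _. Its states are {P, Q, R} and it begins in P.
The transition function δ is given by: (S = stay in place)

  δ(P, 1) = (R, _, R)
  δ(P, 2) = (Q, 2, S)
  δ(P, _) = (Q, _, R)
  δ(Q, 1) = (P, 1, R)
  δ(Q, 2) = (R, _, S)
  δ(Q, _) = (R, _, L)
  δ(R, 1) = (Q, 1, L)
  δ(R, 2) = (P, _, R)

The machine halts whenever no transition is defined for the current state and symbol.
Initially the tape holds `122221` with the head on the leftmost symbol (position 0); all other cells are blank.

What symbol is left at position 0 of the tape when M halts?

P | [1]22221   read 1 → write _, move R, go to R
R | _[2]2221   read 2 → write _, move R, go to P
P | __[2]221   read 2 → write 2, move S, go to Q
Q | __[2]221   read 2 → write _, move S, go to R
R | __[_]221
Cell 0 holds _ when M halts.

_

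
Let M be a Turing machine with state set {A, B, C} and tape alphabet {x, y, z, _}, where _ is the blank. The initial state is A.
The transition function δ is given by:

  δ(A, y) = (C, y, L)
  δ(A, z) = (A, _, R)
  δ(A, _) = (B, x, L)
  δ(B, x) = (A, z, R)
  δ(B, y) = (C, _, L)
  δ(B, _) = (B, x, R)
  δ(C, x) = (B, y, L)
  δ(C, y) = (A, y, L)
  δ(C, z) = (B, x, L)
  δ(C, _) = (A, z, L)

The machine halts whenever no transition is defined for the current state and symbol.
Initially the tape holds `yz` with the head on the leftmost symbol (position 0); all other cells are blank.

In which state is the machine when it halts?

A | ___[y]z   read y → write y, move L, go to C
C | __[_]yz   read _ → write z, move L, go to A
A | _[_]zyz   read _ → write x, move L, go to B
B | [_]xzyz   read _ → write x, move R, go to B
B | x[x]zyz   read x → write z, move R, go to A
A | xz[z]yz   read z → write _, move R, go to A
A | xz_[y]z   read y → write y, move L, go to C
C | xz[_]yz   read _ → write z, move L, go to A
A | x[z]zyz   read z → write _, move R, go to A
A | x_[z]yz   read z → write _, move R, go to A
A | x__[y]z   read y → write y, move L, go to C
C | x_[_]yz   read _ → write z, move L, go to A
A | x[_]zyz   read _ → write x, move L, go to B
B | [x]xzyz   read x → write z, move R, go to A
A | z[x]zyz
No transition is defined for (A, x); M halts in state A.

A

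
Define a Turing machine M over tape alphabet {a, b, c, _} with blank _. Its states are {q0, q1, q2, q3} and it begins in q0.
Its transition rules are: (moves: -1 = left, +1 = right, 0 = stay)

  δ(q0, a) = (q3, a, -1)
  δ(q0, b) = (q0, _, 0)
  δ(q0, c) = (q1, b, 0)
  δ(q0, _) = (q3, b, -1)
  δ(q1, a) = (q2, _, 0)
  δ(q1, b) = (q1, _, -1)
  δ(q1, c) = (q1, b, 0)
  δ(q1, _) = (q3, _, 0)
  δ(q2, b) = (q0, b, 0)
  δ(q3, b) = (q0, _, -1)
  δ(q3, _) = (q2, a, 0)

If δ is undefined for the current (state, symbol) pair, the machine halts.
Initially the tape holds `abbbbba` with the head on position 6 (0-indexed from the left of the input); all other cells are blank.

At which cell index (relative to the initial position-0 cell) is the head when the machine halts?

-1

state=q0 head=6 tape=_abbbbb[a]   (q0,a)→(q3,a,-1)
state=q3 head=5 tape=_abbbb[b]a   (q3,b)→(q0,_,-1)
state=q0 head=4 tape=_abbb[b]_a   (q0,b)→(q0,_,0)
state=q0 head=4 tape=_abbb[_]_a   (q0,_)→(q3,b,-1)
state=q3 head=3 tape=_abb[b]b_a   (q3,b)→(q0,_,-1)
state=q0 head=2 tape=_ab[b]_b_a   (q0,b)→(q0,_,0)
state=q0 head=2 tape=_ab[_]_b_a   (q0,_)→(q3,b,-1)
state=q3 head=1 tape=_a[b]b_b_a   (q3,b)→(q0,_,-1)
state=q0 head=0 tape=_[a]_b_b_a   (q0,a)→(q3,a,-1)
state=q3 head=-1 tape=[_]a_b_b_a   (q3,_)→(q2,a,0)
state=q2 head=-1 tape=[a]a_b_b_a
At halt the head is at cell -1.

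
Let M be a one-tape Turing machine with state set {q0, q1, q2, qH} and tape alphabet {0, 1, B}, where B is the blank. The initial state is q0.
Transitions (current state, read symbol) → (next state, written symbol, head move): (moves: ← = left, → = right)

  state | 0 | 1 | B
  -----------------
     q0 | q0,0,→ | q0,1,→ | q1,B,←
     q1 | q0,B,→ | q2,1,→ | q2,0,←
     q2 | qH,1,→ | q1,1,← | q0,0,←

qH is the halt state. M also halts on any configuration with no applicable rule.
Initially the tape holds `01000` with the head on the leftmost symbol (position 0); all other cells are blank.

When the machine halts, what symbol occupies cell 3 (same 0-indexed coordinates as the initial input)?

q0 | [0]1000B   read 0 → write 0, move →, go to q0
q0 | 0[1]000B   read 1 → write 1, move →, go to q0
q0 | 01[0]00B   read 0 → write 0, move →, go to q0
q0 | 010[0]0B   read 0 → write 0, move →, go to q0
q0 | 0100[0]B   read 0 → write 0, move →, go to q0
q0 | 01000[B]   read B → write B, move ←, go to q1
q1 | 0100[0]B   read 0 → write B, move →, go to q0
q0 | 0100B[B]   read B → write B, move ←, go to q1
q1 | 0100[B]B   read B → write 0, move ←, go to q2
q2 | 010[0]0B   read 0 → write 1, move →, go to qH
qH | 0101[0]B
Cell 3 holds 1 when M halts.

1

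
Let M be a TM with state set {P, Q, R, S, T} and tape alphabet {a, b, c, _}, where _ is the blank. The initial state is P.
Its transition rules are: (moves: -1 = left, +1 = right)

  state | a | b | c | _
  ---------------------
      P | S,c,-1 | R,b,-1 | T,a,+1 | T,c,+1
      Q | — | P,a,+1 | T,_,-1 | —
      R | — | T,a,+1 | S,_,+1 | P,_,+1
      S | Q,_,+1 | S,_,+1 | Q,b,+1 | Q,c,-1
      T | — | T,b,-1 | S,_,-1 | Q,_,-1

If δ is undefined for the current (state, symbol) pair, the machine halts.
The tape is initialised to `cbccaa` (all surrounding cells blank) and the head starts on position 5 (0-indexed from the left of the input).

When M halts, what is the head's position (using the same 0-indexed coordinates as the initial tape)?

1

state=P head=5 tape=cbcca[a]   (P,a)→(S,c,-1)
state=S head=4 tape=cbcc[a]c   (S,a)→(Q,_,+1)
state=Q head=5 tape=cbcc_[c]   (Q,c)→(T,_,-1)
state=T head=4 tape=cbcc[_]_   (T,_)→(Q,_,-1)
state=Q head=3 tape=cbc[c]__   (Q,c)→(T,_,-1)
state=T head=2 tape=cb[c]___   (T,c)→(S,_,-1)
state=S head=1 tape=c[b]____   (S,b)→(S,_,+1)
state=S head=2 tape=c_[_]___   (S,_)→(Q,c,-1)
state=Q head=1 tape=c[_]c___
At halt the head is at cell 1.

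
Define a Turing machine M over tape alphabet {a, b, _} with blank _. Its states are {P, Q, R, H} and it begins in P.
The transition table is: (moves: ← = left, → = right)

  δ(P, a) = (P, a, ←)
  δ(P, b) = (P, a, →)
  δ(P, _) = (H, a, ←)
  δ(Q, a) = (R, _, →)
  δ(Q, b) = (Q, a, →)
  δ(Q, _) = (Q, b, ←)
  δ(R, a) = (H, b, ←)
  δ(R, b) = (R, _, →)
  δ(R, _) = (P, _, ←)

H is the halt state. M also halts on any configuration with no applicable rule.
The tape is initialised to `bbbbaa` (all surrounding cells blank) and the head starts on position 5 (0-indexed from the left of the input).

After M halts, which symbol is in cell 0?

a

P | __bbbba[a]   read a → write a, move ←, go to P
P | __bbbb[a]a   read a → write a, move ←, go to P
P | __bbb[b]aa   read b → write a, move →, go to P
P | __bbba[a]a   read a → write a, move ←, go to P
P | __bbb[a]aa   read a → write a, move ←, go to P
P | __bb[b]aaa   read b → write a, move →, go to P
P | __bba[a]aa   read a → write a, move ←, go to P
P | __bb[a]aaa   read a → write a, move ←, go to P
P | __b[b]aaaa   read b → write a, move →, go to P
P | __ba[a]aaa   read a → write a, move ←, go to P
P | __b[a]aaaa   read a → write a, move ←, go to P
P | __[b]aaaaa   read b → write a, move →, go to P
P | __a[a]aaaa   read a → write a, move ←, go to P
P | __[a]aaaaa   read a → write a, move ←, go to P
P | _[_]aaaaaa   read _ → write a, move ←, go to H
H | [_]aaaaaaa
Cell 0 holds a when M halts.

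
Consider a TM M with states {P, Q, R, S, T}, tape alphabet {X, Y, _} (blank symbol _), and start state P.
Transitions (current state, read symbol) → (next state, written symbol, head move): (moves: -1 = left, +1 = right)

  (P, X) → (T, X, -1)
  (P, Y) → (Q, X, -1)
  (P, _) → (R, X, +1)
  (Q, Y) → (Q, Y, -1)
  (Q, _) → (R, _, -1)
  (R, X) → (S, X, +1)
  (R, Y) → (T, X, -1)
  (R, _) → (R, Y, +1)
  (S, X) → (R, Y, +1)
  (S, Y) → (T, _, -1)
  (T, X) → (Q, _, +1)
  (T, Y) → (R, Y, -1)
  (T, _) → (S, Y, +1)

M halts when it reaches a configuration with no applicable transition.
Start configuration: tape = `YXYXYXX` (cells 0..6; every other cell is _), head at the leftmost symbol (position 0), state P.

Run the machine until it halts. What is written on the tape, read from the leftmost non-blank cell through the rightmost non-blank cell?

state=P head=0 tape=__[Y]XYXYXX_   (P,Y)→(Q,X,-1)
state=Q head=-1 tape=_[_]XXYXYXX_   (Q,_)→(R,_,-1)
state=R head=-2 tape=[_]_XXYXYXX_   (R,_)→(R,Y,+1)
state=R head=-1 tape=Y[_]XXYXYXX_   (R,_)→(R,Y,+1)
state=R head=0 tape=YY[X]XYXYXX_   (R,X)→(S,X,+1)
state=S head=1 tape=YYX[X]YXYXX_   (S,X)→(R,Y,+1)
state=R head=2 tape=YYXY[Y]XYXX_   (R,Y)→(T,X,-1)
state=T head=1 tape=YYX[Y]XXYXX_   (T,Y)→(R,Y,-1)
state=R head=0 tape=YY[X]YXXYXX_   (R,X)→(S,X,+1)
state=S head=1 tape=YYX[Y]XXYXX_   (S,Y)→(T,_,-1)
state=T head=0 tape=YY[X]_XXYXX_   (T,X)→(Q,_,+1)
state=Q head=1 tape=YY_[_]XXYXX_   (Q,_)→(R,_,-1)
state=R head=0 tape=YY[_]_XXYXX_   (R,_)→(R,Y,+1)
state=R head=1 tape=YYY[_]XXYXX_   (R,_)→(R,Y,+1)
state=R head=2 tape=YYYY[X]XYXX_   (R,X)→(S,X,+1)
state=S head=3 tape=YYYYX[X]YXX_   (S,X)→(R,Y,+1)
state=R head=4 tape=YYYYXY[Y]XX_   (R,Y)→(T,X,-1)
state=T head=3 tape=YYYYX[Y]XXX_   (T,Y)→(R,Y,-1)
state=R head=2 tape=YYYY[X]YXXX_   (R,X)→(S,X,+1)
state=S head=3 tape=YYYYX[Y]XXX_   (S,Y)→(T,_,-1)
state=T head=2 tape=YYYY[X]_XXX_   (T,X)→(Q,_,+1)
state=Q head=3 tape=YYYY_[_]XXX_   (Q,_)→(R,_,-1)
state=R head=2 tape=YYYY[_]_XXX_   (R,_)→(R,Y,+1)
state=R head=3 tape=YYYYY[_]XXX_   (R,_)→(R,Y,+1)
state=R head=4 tape=YYYYYY[X]XX_   (R,X)→(S,X,+1)
state=S head=5 tape=YYYYYYX[X]X_   (S,X)→(R,Y,+1)
state=R head=6 tape=YYYYYYXY[X]_   (R,X)→(S,X,+1)
state=S head=7 tape=YYYYYYXYX[_]
The non-blank tape span at halt is YYYYYYXYX.

YYYYYYXYX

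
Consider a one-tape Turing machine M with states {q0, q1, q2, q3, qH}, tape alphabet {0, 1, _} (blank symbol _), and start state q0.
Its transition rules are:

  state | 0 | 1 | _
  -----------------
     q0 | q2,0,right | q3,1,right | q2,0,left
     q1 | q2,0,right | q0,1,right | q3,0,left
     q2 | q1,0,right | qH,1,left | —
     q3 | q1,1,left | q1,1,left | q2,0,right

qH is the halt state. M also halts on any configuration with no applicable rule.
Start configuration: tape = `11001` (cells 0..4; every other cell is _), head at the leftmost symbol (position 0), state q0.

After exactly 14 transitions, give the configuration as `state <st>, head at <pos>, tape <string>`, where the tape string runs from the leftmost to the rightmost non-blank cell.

state=q0 head=0 tape=[1]1001__   (q0,1)→(q3,1,right)
state=q3 head=1 tape=1[1]001__   (q3,1)→(q1,1,left)
state=q1 head=0 tape=[1]1001__   (q1,1)→(q0,1,right)
state=q0 head=1 tape=1[1]001__   (q0,1)→(q3,1,right)
state=q3 head=2 tape=11[0]01__   (q3,0)→(q1,1,left)
state=q1 head=1 tape=1[1]101__   (q1,1)→(q0,1,right)
state=q0 head=2 tape=11[1]01__   (q0,1)→(q3,1,right)
state=q3 head=3 tape=111[0]1__   (q3,0)→(q1,1,left)
state=q1 head=2 tape=11[1]11__   (q1,1)→(q0,1,right)
state=q0 head=3 tape=111[1]1__   (q0,1)→(q3,1,right)
state=q3 head=4 tape=1111[1]__   (q3,1)→(q1,1,left)
state=q1 head=3 tape=111[1]1__   (q1,1)→(q0,1,right)
state=q0 head=4 tape=1111[1]__   (q0,1)→(q3,1,right)
state=q3 head=5 tape=11111[_]_   (q3,_)→(q2,0,right)
state=q2 head=6 tape=111110[_]
After 14 steps: state q2, head at 6, tape 111110.

state q2, head at 6, tape 111110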